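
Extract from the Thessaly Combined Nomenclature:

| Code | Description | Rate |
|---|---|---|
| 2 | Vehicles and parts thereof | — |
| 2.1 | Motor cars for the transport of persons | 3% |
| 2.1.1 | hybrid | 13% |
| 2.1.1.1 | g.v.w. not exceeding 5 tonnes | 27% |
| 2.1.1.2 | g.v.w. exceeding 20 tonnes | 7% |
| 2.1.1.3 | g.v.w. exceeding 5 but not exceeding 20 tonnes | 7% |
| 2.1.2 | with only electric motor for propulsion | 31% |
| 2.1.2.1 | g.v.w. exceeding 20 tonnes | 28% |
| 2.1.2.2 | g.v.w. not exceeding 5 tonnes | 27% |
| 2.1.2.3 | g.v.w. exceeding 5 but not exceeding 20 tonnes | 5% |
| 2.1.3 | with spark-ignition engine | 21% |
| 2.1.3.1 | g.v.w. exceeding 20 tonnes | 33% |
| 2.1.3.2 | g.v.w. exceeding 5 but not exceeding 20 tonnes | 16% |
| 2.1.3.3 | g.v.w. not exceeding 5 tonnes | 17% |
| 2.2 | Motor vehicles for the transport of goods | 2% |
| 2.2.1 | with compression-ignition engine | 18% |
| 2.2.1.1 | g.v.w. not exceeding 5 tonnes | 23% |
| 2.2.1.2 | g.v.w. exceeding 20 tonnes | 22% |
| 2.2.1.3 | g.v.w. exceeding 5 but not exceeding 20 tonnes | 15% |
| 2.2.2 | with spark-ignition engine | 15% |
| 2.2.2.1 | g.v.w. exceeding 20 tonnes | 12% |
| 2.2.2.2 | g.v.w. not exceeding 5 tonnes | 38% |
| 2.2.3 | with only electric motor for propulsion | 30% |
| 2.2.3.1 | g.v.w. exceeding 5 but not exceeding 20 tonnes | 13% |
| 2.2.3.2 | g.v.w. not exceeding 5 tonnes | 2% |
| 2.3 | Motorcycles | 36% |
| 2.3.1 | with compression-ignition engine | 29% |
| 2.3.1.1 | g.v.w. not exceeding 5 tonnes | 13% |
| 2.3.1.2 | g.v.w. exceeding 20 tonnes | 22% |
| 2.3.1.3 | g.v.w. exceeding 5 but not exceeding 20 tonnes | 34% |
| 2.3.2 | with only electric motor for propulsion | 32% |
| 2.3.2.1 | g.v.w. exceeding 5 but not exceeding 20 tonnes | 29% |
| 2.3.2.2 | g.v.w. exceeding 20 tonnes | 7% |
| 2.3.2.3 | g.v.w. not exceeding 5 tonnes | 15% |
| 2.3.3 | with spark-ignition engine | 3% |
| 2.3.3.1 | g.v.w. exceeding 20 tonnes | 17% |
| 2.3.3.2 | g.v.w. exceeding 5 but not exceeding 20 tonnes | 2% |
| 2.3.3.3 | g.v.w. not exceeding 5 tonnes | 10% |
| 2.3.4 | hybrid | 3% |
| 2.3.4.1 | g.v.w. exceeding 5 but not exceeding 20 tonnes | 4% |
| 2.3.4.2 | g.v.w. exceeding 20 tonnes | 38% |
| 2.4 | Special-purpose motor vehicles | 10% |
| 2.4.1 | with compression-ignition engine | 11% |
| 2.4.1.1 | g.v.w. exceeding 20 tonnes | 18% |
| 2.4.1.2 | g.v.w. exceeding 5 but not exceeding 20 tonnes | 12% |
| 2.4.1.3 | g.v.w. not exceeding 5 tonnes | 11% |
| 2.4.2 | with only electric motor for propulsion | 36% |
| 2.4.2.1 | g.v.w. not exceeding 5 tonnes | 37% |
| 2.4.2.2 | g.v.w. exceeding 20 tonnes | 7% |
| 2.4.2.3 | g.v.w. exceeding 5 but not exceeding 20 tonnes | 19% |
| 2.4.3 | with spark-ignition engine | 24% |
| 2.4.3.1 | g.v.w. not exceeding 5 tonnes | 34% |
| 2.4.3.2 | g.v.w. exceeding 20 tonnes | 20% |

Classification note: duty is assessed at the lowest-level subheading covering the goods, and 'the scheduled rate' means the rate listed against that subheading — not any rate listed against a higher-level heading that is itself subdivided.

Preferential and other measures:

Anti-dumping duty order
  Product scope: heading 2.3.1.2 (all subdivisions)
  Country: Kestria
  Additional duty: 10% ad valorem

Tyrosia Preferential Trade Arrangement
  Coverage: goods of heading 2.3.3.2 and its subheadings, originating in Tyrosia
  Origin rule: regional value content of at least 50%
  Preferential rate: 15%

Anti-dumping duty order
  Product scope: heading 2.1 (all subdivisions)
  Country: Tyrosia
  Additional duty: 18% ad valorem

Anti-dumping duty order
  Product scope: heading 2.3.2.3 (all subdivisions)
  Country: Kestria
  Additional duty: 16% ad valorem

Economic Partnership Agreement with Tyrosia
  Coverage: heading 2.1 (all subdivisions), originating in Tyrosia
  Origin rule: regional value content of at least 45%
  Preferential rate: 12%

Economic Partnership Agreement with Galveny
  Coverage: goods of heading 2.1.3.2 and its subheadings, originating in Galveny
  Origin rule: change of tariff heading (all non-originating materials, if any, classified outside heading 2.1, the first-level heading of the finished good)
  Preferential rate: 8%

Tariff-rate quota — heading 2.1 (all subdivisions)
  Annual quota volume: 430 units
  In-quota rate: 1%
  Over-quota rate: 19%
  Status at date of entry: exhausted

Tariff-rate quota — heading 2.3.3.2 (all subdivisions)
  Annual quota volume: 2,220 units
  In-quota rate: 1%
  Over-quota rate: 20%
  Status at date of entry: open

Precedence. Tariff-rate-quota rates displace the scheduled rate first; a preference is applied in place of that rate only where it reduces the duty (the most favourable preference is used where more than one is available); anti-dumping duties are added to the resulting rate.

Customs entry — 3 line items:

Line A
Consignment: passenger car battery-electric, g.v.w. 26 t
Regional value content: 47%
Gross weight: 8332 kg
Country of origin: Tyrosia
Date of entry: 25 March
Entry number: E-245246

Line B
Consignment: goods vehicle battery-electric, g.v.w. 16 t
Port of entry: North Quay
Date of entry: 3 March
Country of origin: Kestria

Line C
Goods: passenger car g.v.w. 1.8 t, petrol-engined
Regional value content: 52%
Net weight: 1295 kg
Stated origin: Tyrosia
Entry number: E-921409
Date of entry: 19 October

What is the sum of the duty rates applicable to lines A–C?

Line A: passenger car → 2.1; battery-electric → 2.1.2; g.v.w. 26 t → 2.1.2.1. Scheduled 28%. quota on 2.1 exhausted → over-quota 19%; Tyrosia agreement on 2.3.3.2: 2.1.2.1 not covered; Tyrosia agreement on 2.1: RVC ≥ 45% → 12% available; preferential 12%; anti-dumping (Tyrosia, 2.1): +18%; total 12% + 18% = 30%. → 30%.
Line B: goods vehicle → 2.2; battery-electric → 2.2.3; g.v.w. 16 t → 2.2.3.1. Scheduled 13%. No special measure applies. → 13%.
Line C: passenger car → 2.1; petrol-engined → 2.1.3; g.v.w. 1.8 t → 2.1.3.3. Scheduled 17%. quota on 2.1 exhausted → over-quota 19%; Tyrosia agreement on 2.3.3.2: 2.1.3.3 not covered; Tyrosia agreement on 2.1: RVC ≥ 45% → 12% available; preferential 12%; anti-dumping (Tyrosia, 2.1): +18%; total 12% + 18% = 30%. → 30%.
Sum: 30% + 13% + 30% = 73%.

73%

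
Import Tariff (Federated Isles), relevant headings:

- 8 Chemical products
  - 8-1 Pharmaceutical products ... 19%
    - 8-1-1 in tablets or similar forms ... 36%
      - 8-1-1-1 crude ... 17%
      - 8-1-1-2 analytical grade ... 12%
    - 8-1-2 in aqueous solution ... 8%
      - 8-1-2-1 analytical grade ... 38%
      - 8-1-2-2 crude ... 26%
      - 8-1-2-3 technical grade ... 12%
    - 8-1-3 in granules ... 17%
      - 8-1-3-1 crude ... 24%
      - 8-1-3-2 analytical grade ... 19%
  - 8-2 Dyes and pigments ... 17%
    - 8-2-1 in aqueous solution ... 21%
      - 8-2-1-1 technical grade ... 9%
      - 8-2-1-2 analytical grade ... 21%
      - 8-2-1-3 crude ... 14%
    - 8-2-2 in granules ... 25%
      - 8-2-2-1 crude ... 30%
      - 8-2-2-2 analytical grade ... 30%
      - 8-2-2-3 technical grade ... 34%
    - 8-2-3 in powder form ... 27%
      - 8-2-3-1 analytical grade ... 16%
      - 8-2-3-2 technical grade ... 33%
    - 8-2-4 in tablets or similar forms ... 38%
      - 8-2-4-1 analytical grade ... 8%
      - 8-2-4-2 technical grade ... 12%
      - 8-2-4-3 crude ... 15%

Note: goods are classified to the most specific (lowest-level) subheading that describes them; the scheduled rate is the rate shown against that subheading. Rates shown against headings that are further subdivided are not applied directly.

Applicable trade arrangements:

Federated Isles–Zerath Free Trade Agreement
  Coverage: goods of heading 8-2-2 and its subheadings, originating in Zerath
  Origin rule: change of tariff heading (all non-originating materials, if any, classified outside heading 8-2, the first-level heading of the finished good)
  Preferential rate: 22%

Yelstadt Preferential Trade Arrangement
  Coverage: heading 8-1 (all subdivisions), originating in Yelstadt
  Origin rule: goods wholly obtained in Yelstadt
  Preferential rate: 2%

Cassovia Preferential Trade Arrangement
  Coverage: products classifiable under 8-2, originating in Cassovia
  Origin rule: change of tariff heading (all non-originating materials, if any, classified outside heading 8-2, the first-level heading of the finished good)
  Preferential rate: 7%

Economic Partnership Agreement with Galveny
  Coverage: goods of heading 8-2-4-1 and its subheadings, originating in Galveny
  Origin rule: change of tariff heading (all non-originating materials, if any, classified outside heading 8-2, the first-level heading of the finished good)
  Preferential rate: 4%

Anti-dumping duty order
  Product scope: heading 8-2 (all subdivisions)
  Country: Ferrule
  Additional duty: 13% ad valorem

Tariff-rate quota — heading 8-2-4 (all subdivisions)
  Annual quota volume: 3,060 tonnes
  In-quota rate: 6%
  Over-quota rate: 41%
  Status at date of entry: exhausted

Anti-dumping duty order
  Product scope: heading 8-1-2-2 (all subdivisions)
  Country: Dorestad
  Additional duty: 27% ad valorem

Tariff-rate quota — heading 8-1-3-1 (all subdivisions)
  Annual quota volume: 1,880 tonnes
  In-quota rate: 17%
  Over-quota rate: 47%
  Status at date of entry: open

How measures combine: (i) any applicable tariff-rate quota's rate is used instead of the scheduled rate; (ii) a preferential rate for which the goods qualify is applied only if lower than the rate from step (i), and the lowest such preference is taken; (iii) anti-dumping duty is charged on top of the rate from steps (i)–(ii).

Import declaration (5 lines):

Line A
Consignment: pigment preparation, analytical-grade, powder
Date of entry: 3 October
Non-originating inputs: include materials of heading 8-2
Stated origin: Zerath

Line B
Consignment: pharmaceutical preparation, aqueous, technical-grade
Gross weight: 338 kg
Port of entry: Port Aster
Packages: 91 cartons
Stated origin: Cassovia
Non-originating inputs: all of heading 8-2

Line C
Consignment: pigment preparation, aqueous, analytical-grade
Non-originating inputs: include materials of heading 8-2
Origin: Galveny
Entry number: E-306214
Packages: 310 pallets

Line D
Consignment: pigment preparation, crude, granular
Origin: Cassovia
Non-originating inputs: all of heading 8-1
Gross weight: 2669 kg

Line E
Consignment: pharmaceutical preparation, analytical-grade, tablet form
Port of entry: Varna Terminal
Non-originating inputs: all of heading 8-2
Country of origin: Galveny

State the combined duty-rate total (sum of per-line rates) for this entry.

68%

Line A: pigment → 8-2; powder → 8-2-3; analytical-grade → 8-2-3-1. Scheduled 16%. Zerath agreement on 8-2-2: 8-2-3-1 not covered. → 16%.
Line B: pharmaceutical → 8-1; aqueous → 8-1-2; technical-grade → 8-1-2-3. Scheduled 12%. Cassovia agreement on 8-2: 8-1-2-3 not covered. → 12%.
Line C: pigment → 8-2; aqueous → 8-2-1; analytical-grade → 8-2-1-2. Scheduled 21%. Galveny agreement on 8-2-4-1: 8-2-1-2 not covered. → 21%.
Line D: pigment → 8-2; granular → 8-2-2; crude → 8-2-2-1. Scheduled 30%. Cassovia agreement on 8-2: CTH met → 7% available; preferential 7%. → 7%.
Line E: pharmaceutical → 8-1; tablet form → 8-1-1; analytical-grade → 8-1-1-2. Scheduled 12%. Galveny agreement on 8-2-4-1: 8-1-1-2 not covered. → 12%.
Sum: 16% + 12% + 21% + 7% + 12% = 68%.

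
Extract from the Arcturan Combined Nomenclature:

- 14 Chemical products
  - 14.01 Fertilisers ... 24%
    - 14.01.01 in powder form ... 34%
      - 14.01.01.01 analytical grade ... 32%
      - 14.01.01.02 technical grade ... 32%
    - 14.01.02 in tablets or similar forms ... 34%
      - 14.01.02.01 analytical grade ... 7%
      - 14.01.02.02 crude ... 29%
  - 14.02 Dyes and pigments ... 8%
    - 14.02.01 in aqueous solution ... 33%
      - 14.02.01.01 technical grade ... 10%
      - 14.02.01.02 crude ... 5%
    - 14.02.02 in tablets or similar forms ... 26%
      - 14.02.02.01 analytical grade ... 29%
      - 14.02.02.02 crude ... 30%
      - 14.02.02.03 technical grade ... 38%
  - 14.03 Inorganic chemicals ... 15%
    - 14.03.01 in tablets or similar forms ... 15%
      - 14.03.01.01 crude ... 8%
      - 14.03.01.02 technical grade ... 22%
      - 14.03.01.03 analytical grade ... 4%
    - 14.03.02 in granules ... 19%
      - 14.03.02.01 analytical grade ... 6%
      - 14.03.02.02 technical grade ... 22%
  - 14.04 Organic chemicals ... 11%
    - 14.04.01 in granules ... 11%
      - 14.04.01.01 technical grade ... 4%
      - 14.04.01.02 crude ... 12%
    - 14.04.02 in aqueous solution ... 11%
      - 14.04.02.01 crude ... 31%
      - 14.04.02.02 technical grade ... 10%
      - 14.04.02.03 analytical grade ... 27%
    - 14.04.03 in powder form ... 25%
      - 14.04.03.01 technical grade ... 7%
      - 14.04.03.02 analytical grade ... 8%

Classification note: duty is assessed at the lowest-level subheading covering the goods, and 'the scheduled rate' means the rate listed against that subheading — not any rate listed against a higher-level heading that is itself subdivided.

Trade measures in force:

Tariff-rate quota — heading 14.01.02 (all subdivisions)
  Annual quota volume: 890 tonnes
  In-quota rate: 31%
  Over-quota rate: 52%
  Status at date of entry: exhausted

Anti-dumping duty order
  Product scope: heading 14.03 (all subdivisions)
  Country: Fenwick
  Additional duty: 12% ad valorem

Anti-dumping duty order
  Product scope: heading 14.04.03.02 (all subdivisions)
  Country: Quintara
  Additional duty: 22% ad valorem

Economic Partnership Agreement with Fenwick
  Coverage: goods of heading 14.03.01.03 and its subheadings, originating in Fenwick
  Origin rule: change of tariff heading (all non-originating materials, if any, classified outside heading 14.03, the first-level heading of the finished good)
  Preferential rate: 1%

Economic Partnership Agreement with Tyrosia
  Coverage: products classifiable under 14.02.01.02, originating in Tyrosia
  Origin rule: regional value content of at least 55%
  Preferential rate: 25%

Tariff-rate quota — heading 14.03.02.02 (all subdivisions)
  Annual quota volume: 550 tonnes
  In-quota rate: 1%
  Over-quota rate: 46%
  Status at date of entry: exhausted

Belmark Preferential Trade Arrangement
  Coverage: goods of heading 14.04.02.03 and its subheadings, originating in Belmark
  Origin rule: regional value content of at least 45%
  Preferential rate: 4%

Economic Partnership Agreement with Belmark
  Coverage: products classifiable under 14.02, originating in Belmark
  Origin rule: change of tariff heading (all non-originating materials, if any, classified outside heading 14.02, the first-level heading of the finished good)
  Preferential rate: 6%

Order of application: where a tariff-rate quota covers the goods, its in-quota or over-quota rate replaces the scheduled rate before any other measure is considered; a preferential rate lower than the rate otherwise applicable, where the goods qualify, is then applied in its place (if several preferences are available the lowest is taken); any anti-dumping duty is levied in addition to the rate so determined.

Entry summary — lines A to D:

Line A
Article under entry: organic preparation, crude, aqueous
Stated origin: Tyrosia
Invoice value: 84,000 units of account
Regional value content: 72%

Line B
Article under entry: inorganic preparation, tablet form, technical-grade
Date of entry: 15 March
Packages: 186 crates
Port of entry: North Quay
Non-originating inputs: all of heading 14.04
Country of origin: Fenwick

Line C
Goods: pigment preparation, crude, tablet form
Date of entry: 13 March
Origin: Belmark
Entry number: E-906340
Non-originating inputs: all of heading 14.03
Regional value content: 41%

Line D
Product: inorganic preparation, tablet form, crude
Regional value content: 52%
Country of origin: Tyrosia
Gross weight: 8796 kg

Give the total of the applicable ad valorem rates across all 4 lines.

79%

Line A: organic → 14.04; aqueous → 14.04.02; crude → 14.04.02.01. Scheduled 31%. Tyrosia agreement on 14.02.01.02: 14.04.02.01 not covered. → 31%.
Line B: inorganic → 14.03; tablet form → 14.03.01; technical-grade → 14.03.01.02. Scheduled 22%. Fenwick agreement on 14.03.01.03: 14.03.01.02 not covered; anti-dumping (Fenwick, 14.03): +12%; total 22% + 12% = 34%. → 34%.
Line C: pigment → 14.02; tablet form → 14.02.02; crude → 14.02.02.02. Scheduled 30%. Belmark agreement on 14.04.02.03: 14.02.02.02 not covered; Belmark agreement on 14.02: CTH met → 6% available; preferential 6%. → 6%.
Line D: inorganic → 14.03; tablet form → 14.03.01; crude → 14.03.01.01. Scheduled 8%. Tyrosia agreement on 14.02.01.02: 14.03.01.01 not covered. → 8%.
Sum: 31% + 34% + 6% + 8% = 79%.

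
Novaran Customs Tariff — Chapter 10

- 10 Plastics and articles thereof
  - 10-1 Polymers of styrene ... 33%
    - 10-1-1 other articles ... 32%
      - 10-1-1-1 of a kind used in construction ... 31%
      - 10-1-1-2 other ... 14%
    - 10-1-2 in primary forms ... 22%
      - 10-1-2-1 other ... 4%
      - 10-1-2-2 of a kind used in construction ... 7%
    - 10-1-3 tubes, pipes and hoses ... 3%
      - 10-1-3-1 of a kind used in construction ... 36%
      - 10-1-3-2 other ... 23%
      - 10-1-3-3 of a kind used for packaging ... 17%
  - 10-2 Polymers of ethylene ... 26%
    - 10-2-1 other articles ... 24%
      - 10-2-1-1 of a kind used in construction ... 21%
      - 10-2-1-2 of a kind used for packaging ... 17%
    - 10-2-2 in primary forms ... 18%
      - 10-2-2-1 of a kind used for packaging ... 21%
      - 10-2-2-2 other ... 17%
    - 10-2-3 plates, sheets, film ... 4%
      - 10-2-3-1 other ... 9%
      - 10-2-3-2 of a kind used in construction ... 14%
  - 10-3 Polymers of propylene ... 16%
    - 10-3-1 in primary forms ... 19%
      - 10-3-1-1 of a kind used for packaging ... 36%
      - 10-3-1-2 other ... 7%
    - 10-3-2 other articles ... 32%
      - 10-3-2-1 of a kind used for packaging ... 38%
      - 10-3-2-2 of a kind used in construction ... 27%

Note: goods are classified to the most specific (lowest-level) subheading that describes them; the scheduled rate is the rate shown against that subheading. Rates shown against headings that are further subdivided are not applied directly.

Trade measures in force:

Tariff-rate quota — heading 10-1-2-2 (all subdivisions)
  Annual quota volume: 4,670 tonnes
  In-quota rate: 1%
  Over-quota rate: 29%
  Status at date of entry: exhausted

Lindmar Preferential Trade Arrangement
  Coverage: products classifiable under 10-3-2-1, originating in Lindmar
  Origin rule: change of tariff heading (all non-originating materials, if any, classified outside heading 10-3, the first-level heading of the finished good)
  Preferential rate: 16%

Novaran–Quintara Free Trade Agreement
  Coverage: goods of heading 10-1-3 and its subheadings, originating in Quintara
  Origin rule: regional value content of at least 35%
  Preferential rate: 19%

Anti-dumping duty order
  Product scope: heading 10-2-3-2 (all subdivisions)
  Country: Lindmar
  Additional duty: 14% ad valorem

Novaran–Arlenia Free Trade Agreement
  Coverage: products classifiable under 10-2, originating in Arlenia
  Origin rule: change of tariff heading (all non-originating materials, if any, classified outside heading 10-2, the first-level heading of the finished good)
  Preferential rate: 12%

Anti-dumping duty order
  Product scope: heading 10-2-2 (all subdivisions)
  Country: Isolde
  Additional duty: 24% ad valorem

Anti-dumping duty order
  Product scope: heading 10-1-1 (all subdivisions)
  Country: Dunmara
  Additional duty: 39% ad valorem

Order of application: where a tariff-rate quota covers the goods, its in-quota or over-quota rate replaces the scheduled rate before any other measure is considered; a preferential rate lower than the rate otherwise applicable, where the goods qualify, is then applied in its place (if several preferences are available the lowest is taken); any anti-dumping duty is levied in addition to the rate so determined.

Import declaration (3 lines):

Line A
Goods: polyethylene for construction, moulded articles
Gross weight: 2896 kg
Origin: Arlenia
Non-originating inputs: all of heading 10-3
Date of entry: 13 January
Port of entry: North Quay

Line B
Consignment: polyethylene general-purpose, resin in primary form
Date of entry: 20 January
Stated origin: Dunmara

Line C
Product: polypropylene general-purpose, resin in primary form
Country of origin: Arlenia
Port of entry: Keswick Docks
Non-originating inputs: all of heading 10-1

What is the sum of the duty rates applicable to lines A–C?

Line A: polyethylene → 10-2; moulded articles → 10-2-1; for construction → 10-2-1-1. Scheduled 21%. Arlenia agreement on 10-2: CTH met → 12% available; preferential 12%. → 12%.
Line B: polyethylene → 10-2; resin in primary form → 10-2-2; general-purpose → 10-2-2-2. Scheduled 17%. No special measure applies. → 17%.
Line C: polypropylene → 10-3; resin in primary form → 10-3-1; general-purpose → 10-3-1-2. Scheduled 7%. Arlenia agreement on 10-2: 10-3-1-2 not covered. → 7%.
Sum: 12% + 17% + 7% = 36%.

36%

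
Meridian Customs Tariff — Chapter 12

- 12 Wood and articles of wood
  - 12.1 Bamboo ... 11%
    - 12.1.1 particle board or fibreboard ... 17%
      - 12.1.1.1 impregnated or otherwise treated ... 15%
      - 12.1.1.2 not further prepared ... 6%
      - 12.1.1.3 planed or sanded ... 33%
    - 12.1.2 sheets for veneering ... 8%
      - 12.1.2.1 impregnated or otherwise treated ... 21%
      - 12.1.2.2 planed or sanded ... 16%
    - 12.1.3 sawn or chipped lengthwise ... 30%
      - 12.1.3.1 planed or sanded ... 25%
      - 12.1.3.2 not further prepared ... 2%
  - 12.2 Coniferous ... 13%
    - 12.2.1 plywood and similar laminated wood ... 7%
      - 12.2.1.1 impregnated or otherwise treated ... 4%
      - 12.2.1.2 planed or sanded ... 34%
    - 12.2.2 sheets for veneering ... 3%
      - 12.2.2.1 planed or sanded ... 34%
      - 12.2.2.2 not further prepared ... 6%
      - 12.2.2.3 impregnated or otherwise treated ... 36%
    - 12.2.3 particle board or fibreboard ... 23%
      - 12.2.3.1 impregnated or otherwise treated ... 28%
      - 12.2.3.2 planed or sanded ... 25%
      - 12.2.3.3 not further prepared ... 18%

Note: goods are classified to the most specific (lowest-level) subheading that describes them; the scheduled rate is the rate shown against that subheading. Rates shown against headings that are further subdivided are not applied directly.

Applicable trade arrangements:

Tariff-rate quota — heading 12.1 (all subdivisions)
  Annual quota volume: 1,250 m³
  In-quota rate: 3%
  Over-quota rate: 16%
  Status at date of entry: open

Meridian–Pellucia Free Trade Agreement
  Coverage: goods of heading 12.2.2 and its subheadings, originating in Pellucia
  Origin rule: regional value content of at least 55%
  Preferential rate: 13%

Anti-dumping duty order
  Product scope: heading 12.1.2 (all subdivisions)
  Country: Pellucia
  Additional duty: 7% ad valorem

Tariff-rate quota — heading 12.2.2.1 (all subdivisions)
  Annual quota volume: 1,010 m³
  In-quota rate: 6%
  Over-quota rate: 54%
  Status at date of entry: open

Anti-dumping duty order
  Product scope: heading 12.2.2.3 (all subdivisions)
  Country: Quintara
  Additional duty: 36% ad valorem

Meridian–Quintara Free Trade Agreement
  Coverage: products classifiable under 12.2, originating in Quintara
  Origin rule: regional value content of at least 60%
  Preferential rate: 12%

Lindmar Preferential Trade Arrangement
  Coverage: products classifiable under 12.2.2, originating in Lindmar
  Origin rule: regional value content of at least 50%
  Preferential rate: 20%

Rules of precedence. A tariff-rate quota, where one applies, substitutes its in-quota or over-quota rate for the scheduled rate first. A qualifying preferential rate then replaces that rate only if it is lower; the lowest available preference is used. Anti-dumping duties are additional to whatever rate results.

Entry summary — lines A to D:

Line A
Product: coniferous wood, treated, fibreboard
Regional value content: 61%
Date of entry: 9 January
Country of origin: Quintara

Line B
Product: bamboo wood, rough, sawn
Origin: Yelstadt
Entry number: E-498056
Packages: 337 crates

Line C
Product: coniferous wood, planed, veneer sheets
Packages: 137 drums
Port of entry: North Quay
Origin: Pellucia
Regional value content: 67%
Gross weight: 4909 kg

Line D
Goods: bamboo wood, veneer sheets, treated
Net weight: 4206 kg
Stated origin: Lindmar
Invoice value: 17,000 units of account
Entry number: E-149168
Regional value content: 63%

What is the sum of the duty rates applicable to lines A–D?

Line A: coniferous → 12.2; fibreboard → 12.2.3; treated → 12.2.3.1. Scheduled 28%. Quintara agreement on 12.2: RVC ≥ 60% → 12% available; preferential 12%. → 12%.
Line B: bamboo → 12.1; sawn → 12.1.3; rough → 12.1.3.2. Scheduled 2%. quota on 12.1 open → in-quota 3%. → 3%.
Line C: coniferous → 12.2; veneer sheets → 12.2.2; planed → 12.2.2.1. Scheduled 34%. quota on 12.2.2.1 open → in-quota 6%; Pellucia agreement on 12.2.2: RVC ≥ 55% → 13% available; preference 13% not lower than 6% → no reduction. → 6%.
Line D: bamboo → 12.1; veneer sheets → 12.1.2; treated → 12.1.2.1. Scheduled 21%. quota on 12.1 open → in-quota 3%; Lindmar agreement on 12.2.2: 12.1.2.1 not covered. → 3%.
Sum: 12% + 3% + 6% + 3% = 24%.

24%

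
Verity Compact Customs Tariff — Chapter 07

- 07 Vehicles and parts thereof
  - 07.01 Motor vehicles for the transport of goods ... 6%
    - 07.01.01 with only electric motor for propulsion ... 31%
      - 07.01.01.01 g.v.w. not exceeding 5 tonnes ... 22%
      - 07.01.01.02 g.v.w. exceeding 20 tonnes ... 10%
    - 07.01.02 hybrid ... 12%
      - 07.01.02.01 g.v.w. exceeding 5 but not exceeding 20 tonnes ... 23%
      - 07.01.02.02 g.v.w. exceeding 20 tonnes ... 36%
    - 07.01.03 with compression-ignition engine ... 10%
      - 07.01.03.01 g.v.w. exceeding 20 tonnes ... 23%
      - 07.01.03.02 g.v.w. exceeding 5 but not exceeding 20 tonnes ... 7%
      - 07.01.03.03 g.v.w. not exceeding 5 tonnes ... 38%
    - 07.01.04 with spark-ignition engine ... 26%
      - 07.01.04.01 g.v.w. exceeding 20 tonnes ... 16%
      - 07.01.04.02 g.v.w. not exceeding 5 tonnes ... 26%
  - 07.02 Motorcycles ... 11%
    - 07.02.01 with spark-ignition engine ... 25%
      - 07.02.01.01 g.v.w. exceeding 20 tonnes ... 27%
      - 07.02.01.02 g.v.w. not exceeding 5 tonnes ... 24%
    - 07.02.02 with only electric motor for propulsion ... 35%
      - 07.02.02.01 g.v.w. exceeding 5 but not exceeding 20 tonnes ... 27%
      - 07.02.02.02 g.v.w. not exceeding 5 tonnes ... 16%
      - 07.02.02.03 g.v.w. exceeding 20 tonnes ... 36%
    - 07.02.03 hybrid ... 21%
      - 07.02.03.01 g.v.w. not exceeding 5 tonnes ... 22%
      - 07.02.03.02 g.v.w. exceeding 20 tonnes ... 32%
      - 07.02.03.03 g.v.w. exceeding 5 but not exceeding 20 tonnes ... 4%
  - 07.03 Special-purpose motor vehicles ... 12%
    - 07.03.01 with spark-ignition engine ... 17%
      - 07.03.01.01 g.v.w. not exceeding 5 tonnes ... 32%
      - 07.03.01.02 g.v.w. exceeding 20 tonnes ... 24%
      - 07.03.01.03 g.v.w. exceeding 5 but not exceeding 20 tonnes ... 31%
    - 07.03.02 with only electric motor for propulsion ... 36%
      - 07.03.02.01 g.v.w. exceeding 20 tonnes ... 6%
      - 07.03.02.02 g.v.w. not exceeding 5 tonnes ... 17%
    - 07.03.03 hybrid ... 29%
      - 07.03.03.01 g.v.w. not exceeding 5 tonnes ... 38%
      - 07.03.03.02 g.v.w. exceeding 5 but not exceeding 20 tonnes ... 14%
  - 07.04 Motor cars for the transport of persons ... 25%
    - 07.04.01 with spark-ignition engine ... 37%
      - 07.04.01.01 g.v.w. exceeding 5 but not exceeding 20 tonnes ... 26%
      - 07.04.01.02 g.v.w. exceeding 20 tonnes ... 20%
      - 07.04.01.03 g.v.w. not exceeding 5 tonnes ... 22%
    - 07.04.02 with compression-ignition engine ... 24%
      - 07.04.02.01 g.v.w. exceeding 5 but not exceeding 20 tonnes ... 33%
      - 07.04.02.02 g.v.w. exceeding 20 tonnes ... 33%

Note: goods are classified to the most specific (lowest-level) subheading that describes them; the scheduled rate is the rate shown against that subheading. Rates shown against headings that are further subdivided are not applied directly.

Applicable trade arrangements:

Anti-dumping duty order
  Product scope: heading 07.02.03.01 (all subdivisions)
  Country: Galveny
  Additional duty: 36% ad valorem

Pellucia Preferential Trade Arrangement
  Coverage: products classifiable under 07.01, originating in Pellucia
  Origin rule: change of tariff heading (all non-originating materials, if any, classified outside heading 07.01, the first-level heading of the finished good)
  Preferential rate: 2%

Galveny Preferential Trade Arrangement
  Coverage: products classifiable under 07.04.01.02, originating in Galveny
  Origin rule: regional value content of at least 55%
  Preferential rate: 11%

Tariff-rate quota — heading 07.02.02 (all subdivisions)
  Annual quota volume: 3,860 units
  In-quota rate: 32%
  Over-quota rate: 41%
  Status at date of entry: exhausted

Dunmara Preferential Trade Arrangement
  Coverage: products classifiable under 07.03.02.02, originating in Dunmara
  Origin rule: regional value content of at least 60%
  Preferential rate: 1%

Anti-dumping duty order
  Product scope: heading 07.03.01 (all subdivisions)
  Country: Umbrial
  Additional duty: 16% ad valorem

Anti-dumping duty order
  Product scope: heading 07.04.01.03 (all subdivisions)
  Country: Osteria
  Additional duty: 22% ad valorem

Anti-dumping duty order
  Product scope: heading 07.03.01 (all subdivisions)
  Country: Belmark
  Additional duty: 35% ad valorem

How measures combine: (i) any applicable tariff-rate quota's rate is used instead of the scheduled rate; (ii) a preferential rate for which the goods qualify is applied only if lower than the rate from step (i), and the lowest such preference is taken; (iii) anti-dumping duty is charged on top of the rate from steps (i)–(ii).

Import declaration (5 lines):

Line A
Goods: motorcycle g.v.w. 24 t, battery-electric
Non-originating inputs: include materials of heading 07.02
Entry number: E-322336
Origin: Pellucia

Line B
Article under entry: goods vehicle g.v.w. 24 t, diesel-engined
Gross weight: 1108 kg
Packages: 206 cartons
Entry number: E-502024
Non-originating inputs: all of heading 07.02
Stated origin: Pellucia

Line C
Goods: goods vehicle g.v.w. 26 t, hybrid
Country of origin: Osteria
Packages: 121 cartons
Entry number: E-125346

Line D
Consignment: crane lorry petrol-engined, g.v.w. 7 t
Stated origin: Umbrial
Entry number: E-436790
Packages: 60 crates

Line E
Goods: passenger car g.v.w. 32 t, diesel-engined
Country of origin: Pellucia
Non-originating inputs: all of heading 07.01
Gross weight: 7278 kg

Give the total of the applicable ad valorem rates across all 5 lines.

Line A: motorcycle → 07.02; battery-electric → 07.02.02; g.v.w. 24 t → 07.02.02.03. Scheduled 36%. quota on 07.02.02 exhausted → over-quota 41%; Pellucia agreement on 07.01: 07.02.02.03 not covered. → 41%.
Line B: goods vehicle → 07.01; diesel-engined → 07.01.03; g.v.w. 24 t → 07.01.03.01. Scheduled 23%. Pellucia agreement on 07.01: CTH met → 2% available; preferential 2%. → 2%.
Line C: goods vehicle → 07.01; hybrid → 07.01.02; g.v.w. 26 t → 07.01.02.02. Scheduled 36%. No special measure applies. → 36%.
Line D: crane lorry → 07.03; petrol-engined → 07.03.01; g.v.w. 7 t → 07.03.01.03. Scheduled 31%. anti-dumping (Umbrial, 07.03.01): +16%; total 31% + 16% = 47%. → 47%.
Line E: passenger car → 07.04; diesel-engined → 07.04.02; g.v.w. 32 t → 07.04.02.02. Scheduled 33%. Pellucia agreement on 07.01: 07.04.02.02 not covered. → 33%.
Sum: 41% + 2% + 36% + 47% + 33% = 159%.

159%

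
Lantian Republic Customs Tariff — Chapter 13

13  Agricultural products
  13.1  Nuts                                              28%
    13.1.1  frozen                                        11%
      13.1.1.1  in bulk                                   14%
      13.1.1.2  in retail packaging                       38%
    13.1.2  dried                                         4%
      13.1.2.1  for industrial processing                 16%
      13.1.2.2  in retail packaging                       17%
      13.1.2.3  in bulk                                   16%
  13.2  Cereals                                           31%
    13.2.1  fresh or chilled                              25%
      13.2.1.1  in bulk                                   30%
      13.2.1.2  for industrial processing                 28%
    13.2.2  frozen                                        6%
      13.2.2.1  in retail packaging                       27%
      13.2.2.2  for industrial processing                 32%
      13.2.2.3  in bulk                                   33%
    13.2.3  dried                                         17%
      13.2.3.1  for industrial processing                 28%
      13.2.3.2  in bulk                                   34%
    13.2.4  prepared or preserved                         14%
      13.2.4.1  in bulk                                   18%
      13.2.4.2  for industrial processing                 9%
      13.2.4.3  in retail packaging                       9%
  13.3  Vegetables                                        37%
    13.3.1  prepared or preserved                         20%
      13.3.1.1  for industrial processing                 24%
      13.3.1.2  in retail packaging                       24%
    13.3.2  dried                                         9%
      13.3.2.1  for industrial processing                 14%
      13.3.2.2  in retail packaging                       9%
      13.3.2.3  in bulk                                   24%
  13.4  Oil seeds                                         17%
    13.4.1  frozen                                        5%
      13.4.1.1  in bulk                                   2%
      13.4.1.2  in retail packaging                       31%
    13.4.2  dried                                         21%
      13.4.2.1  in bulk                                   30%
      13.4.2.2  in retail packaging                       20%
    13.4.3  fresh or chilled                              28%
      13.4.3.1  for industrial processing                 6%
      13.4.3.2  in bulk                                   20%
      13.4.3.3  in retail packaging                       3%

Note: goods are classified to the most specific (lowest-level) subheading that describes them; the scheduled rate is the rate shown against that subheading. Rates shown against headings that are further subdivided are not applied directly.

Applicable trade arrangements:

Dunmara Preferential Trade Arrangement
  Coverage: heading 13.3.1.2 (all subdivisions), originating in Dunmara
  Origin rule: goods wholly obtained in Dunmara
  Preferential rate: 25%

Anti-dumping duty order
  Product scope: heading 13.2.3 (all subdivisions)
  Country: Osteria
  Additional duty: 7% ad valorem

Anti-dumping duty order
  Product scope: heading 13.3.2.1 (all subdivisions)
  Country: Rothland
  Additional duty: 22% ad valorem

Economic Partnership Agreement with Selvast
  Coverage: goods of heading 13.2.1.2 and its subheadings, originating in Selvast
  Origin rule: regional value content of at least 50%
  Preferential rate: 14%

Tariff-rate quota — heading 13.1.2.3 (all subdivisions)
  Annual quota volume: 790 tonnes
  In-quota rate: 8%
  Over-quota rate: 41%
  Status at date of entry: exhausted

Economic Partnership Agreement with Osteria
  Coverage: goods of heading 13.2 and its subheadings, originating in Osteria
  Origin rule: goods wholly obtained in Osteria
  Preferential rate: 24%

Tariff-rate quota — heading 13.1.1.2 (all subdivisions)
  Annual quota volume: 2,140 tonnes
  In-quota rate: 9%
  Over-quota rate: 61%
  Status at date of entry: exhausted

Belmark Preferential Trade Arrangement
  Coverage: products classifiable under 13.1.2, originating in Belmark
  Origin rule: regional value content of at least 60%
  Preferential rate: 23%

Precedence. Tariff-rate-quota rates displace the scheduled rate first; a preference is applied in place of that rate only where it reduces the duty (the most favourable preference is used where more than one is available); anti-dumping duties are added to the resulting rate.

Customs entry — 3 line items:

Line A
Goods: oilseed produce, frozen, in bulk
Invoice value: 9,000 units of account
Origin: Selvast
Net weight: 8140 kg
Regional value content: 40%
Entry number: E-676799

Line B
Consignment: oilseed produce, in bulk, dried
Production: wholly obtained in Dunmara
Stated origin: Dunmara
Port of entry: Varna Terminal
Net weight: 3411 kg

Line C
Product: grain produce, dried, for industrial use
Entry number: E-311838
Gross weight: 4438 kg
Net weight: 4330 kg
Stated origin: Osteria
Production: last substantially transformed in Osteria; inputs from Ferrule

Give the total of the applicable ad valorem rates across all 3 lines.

67%

Line A: oilseed → 13.4; frozen → 13.4.1; in bulk → 13.4.1.1. Scheduled 2%. Selvast agreement on 13.2.1.2: 13.4.1.1 not covered. → 2%.
Line B: oilseed → 13.4; dried → 13.4.2; in bulk → 13.4.2.1. Scheduled 30%. Dunmara agreement on 13.3.1.2: 13.4.2.1 not covered. → 30%.
Line C: grain → 13.2; dried → 13.2.3; for industrial use → 13.2.3.1. Scheduled 28%. Osteria agreement on 13.2: not wholly obtained; anti-dumping (Osteria, 13.2.3): +7%; total 28% + 7% = 35%. → 35%.
Sum: 2% + 30% + 35% = 67%.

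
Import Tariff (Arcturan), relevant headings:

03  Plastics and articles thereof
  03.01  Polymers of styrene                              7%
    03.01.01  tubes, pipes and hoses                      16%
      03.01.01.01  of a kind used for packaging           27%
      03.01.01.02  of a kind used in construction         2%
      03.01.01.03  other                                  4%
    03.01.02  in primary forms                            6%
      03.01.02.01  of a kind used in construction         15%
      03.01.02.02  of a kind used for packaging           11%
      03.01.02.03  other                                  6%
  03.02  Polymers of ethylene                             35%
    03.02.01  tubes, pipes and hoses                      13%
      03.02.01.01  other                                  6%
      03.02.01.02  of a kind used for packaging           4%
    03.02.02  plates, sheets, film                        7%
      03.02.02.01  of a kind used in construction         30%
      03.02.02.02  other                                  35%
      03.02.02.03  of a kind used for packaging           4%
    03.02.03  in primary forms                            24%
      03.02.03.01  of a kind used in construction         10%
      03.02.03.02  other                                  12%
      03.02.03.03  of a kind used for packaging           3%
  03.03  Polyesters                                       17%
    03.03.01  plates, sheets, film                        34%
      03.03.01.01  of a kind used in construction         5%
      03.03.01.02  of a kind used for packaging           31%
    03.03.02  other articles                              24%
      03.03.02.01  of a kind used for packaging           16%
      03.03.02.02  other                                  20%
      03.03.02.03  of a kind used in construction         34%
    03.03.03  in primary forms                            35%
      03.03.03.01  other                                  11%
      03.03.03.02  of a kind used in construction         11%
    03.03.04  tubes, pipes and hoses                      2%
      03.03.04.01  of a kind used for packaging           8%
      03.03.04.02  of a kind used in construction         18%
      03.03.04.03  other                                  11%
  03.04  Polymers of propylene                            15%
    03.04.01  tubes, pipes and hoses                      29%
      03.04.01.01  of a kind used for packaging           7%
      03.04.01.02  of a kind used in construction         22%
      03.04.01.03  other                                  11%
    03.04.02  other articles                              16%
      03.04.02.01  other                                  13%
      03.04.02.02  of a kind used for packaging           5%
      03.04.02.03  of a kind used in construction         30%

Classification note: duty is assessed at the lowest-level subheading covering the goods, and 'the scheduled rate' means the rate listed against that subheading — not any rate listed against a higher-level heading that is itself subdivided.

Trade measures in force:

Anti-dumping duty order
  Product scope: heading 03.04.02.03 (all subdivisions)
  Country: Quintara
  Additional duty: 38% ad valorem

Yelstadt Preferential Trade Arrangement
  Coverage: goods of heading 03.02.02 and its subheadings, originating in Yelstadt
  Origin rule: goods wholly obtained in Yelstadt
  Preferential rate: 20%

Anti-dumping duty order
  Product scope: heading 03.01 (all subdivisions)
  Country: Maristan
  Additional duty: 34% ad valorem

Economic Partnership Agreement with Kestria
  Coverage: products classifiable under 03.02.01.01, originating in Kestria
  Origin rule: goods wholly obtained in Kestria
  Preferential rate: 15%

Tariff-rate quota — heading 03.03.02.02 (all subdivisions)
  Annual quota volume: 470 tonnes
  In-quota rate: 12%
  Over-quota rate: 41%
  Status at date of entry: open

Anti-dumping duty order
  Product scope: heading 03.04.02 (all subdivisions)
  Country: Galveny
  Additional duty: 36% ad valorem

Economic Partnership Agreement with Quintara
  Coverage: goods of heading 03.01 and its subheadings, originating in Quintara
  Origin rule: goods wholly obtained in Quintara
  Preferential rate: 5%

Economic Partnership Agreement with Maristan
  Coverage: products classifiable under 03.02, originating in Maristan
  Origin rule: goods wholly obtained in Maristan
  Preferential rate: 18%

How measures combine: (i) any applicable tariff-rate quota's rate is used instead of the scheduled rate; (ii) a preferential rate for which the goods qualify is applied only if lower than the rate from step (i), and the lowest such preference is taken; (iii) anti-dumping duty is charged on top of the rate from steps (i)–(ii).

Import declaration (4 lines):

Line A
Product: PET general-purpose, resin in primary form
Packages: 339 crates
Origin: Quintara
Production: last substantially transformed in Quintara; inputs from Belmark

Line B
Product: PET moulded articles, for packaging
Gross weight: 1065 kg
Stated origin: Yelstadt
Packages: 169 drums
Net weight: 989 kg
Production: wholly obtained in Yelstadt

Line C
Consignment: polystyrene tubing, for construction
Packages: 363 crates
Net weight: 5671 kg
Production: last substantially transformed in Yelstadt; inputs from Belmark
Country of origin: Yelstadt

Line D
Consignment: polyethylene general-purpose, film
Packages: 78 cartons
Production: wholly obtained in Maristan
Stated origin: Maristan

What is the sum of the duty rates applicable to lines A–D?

Line A: PET → 03.03; resin in primary form → 03.03.03; general-purpose → 03.03.03.01. Scheduled 11%. Quintara agreement on 03.01: 03.03.03.01 not covered. → 11%.
Line B: PET → 03.03; moulded articles → 03.03.02; for packaging → 03.03.02.01. Scheduled 16%. Yelstadt agreement on 03.02.02: 03.03.02.01 not covered. → 16%.
Line C: polystyrene → 03.01; tubing → 03.01.01; for construction → 03.01.01.02. Scheduled 2%. Yelstadt agreement on 03.02.02: 03.01.01.02 not covered. → 2%.
Line D: polyethylene → 03.02; film → 03.02.02; general-purpose → 03.02.02.02. Scheduled 35%. Maristan agreement on 03.02: wholly obtained → 18% available; preferential 18%. → 18%.
Sum: 11% + 16% + 2% + 18% = 47%.

47%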